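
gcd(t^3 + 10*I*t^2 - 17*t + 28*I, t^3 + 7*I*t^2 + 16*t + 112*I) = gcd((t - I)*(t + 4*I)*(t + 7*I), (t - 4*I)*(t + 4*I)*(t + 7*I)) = t^2 + 11*I*t - 28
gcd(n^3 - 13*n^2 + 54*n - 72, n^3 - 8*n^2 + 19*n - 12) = n^2 - 7*n + 12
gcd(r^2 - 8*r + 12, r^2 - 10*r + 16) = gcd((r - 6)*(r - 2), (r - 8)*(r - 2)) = r - 2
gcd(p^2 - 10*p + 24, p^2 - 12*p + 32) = p - 4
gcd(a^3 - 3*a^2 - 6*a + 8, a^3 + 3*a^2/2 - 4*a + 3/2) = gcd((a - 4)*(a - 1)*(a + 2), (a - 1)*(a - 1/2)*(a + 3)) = a - 1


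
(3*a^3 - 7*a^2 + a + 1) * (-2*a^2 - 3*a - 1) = -6*a^5 + 5*a^4 + 16*a^3 + 2*a^2 - 4*a - 1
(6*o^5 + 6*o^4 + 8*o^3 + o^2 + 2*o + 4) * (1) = 6*o^5 + 6*o^4 + 8*o^3 + o^2 + 2*o + 4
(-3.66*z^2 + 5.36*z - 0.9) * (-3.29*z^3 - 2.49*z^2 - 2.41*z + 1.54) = 12.0414*z^5 - 8.521*z^4 - 1.5648*z^3 - 16.313*z^2 + 10.4234*z - 1.386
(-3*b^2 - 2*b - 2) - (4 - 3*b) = -3*b^2 + b - 6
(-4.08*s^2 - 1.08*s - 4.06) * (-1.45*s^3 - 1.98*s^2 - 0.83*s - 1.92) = 5.916*s^5 + 9.6444*s^4 + 11.4118*s^3 + 16.7688*s^2 + 5.4434*s + 7.7952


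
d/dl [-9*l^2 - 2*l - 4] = -18*l - 2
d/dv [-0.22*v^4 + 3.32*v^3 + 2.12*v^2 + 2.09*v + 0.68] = -0.88*v^3 + 9.96*v^2 + 4.24*v + 2.09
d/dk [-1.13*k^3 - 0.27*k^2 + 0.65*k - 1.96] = -3.39*k^2 - 0.54*k + 0.65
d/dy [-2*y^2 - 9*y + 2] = -4*y - 9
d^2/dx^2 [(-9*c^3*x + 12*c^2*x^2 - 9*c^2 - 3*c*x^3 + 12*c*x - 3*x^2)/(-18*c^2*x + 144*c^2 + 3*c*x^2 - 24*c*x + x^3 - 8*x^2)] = 6*(288*c^4 + 144*c^3*x - 2652*c^3 + 7*c^2*x^3 - 144*c^2*x^2 + 18*c^2*x - 336*c^2 - 8*c*x^3 + 3*c*x^2 - 168*c*x + 448*c - x^3)/(216*c^3*x^3 - 5184*c^3*x^2 + 41472*c^3*x - 110592*c^3 + 108*c^2*x^4 - 2592*c^2*x^3 + 20736*c^2*x^2 - 55296*c^2*x + 18*c*x^5 - 432*c*x^4 + 3456*c*x^3 - 9216*c*x^2 + x^6 - 24*x^5 + 192*x^4 - 512*x^3)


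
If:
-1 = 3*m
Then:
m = -1/3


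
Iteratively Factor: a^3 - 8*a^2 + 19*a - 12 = (a - 4)*(a^2 - 4*a + 3) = (a - 4)*(a - 3)*(a - 1)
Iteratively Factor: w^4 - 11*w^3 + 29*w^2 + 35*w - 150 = (w - 5)*(w^3 - 6*w^2 - w + 30) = (w - 5)*(w + 2)*(w^2 - 8*w + 15) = (w - 5)^2*(w + 2)*(w - 3)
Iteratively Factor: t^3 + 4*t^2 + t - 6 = (t + 3)*(t^2 + t - 2) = (t + 2)*(t + 3)*(t - 1)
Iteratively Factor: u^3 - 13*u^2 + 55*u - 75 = (u - 3)*(u^2 - 10*u + 25) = (u - 5)*(u - 3)*(u - 5)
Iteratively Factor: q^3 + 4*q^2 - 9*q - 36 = (q + 4)*(q^2 - 9) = (q - 3)*(q + 4)*(q + 3)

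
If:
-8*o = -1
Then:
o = 1/8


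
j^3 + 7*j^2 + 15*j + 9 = (j + 1)*(j + 3)^2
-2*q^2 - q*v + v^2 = (-2*q + v)*(q + v)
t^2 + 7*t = t*(t + 7)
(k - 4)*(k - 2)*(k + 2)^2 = k^4 - 2*k^3 - 12*k^2 + 8*k + 32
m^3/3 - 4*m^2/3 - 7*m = m*(m/3 + 1)*(m - 7)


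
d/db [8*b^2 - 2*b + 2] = 16*b - 2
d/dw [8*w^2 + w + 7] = 16*w + 1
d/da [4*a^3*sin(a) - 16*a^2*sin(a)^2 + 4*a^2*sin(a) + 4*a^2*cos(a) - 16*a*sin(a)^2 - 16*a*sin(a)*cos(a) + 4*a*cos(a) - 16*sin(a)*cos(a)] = 4*a^3*cos(a) + 8*a^2*sin(a) - 16*a^2*sin(2*a) + 4*a^2*cos(a) + 4*a*sin(a) - 16*a*sin(2*a) + 8*a*cos(a) - 16*a - 8*sqrt(2)*sin(2*a + pi/4) + 4*cos(a) - 8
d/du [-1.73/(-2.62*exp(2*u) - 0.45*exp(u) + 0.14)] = (-9.0652*exp(u) - 0.7785)*exp(u)/(2.62*exp(2*u) + 0.45*exp(u) - 0.14)^2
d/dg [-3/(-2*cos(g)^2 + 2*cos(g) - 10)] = 3*(2*cos(g) - 1)*sin(g)/(2*(sin(g)^2 + cos(g) - 6)^2)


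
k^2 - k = k*(k - 1)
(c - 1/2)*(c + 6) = c^2 + 11*c/2 - 3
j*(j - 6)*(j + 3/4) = j^3 - 21*j^2/4 - 9*j/2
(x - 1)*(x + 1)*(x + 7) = x^3 + 7*x^2 - x - 7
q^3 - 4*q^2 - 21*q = q*(q - 7)*(q + 3)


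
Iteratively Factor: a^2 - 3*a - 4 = (a - 4)*(a + 1)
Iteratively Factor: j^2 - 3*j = (j)*(j - 3)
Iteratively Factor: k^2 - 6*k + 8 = (k - 4)*(k - 2)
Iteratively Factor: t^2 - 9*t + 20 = (t - 4)*(t - 5)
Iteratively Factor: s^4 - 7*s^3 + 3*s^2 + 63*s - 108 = (s - 3)*(s^3 - 4*s^2 - 9*s + 36) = (s - 4)*(s - 3)*(s^2 - 9) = (s - 4)*(s - 3)*(s + 3)*(s - 3)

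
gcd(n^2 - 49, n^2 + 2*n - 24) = 1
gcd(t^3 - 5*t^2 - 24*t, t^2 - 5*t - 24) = t^2 - 5*t - 24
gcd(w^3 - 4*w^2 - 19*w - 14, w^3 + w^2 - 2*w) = w + 2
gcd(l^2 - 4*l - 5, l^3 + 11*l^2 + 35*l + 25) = l + 1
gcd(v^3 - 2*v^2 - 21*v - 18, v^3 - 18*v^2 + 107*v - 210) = v - 6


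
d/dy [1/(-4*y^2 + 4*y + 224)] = (2*y - 1)/(4*(-y^2 + y + 56)^2)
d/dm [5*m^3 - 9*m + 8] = 15*m^2 - 9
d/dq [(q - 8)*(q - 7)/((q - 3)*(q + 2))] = 2*(7*q^2 - 62*q + 73)/(q^4 - 2*q^3 - 11*q^2 + 12*q + 36)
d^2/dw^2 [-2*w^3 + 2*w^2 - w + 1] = 4 - 12*w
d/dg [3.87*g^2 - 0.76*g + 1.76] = 7.74*g - 0.76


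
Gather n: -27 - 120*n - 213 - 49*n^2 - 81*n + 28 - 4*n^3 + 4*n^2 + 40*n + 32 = -4*n^3 - 45*n^2 - 161*n - 180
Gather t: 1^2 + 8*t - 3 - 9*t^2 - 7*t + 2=-9*t^2 + t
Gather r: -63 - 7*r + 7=-7*r - 56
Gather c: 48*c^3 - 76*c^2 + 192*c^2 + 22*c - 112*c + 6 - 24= 48*c^3 + 116*c^2 - 90*c - 18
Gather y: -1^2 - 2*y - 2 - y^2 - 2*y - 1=-y^2 - 4*y - 4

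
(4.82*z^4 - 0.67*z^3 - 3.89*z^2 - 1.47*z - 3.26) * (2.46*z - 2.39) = 11.8572*z^5 - 13.168*z^4 - 7.9681*z^3 + 5.6809*z^2 - 4.5063*z + 7.7914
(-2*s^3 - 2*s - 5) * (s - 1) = -2*s^4 + 2*s^3 - 2*s^2 - 3*s + 5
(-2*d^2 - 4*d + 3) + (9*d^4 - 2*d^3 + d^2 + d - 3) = 9*d^4 - 2*d^3 - d^2 - 3*d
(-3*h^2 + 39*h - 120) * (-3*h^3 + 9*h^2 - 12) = 9*h^5 - 144*h^4 + 711*h^3 - 1044*h^2 - 468*h + 1440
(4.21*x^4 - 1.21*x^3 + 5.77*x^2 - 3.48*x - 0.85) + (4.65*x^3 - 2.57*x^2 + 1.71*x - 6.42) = 4.21*x^4 + 3.44*x^3 + 3.2*x^2 - 1.77*x - 7.27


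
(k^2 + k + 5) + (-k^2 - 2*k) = 5 - k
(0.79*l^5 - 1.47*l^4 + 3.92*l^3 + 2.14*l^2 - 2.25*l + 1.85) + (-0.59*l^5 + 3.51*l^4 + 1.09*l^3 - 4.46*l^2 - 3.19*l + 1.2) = 0.2*l^5 + 2.04*l^4 + 5.01*l^3 - 2.32*l^2 - 5.44*l + 3.05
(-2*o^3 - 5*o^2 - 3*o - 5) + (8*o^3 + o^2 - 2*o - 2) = 6*o^3 - 4*o^2 - 5*o - 7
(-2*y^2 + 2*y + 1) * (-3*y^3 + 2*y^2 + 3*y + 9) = 6*y^5 - 10*y^4 - 5*y^3 - 10*y^2 + 21*y + 9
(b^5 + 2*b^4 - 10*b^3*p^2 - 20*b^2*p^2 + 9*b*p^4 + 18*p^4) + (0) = b^5 + 2*b^4 - 10*b^3*p^2 - 20*b^2*p^2 + 9*b*p^4 + 18*p^4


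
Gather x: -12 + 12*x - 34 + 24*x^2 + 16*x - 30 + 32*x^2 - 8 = 56*x^2 + 28*x - 84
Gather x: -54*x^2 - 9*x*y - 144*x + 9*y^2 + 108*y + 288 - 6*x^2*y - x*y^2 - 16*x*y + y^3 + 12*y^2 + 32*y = x^2*(-6*y - 54) + x*(-y^2 - 25*y - 144) + y^3 + 21*y^2 + 140*y + 288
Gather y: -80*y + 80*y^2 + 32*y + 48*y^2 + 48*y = 128*y^2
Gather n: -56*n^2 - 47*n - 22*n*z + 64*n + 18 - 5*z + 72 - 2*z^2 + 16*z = -56*n^2 + n*(17 - 22*z) - 2*z^2 + 11*z + 90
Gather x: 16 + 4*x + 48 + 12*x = 16*x + 64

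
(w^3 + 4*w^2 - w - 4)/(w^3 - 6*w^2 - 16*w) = (-w^3 - 4*w^2 + w + 4)/(w*(-w^2 + 6*w + 16))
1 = 1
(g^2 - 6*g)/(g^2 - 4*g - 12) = g/(g + 2)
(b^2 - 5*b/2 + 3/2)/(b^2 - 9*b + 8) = (b - 3/2)/(b - 8)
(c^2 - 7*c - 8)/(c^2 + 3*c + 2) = (c - 8)/(c + 2)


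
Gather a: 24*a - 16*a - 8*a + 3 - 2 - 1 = 0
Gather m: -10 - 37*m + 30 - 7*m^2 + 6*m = -7*m^2 - 31*m + 20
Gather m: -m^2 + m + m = -m^2 + 2*m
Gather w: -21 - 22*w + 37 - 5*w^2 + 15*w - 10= -5*w^2 - 7*w + 6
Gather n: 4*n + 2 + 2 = 4*n + 4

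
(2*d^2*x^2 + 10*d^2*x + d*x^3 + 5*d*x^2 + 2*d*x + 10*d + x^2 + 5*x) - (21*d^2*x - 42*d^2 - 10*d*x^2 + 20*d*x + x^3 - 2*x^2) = 2*d^2*x^2 - 11*d^2*x + 42*d^2 + d*x^3 + 15*d*x^2 - 18*d*x + 10*d - x^3 + 3*x^2 + 5*x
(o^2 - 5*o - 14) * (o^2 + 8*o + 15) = o^4 + 3*o^3 - 39*o^2 - 187*o - 210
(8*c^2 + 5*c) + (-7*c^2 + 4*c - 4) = c^2 + 9*c - 4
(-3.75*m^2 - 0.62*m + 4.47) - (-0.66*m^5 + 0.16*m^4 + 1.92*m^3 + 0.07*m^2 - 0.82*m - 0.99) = 0.66*m^5 - 0.16*m^4 - 1.92*m^3 - 3.82*m^2 + 0.2*m + 5.46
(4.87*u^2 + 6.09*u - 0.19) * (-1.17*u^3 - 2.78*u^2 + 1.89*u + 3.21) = -5.6979*u^5 - 20.6639*u^4 - 7.5036*u^3 + 27.671*u^2 + 19.1898*u - 0.6099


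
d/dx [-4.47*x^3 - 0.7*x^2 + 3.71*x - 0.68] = -13.41*x^2 - 1.4*x + 3.71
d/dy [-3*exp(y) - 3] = -3*exp(y)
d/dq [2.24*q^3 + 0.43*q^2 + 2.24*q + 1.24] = 6.72*q^2 + 0.86*q + 2.24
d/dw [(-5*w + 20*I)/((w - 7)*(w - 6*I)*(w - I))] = 5*((w - 7)*(w - 6*I)*(w - 4*I) - (w - 7)*(w - 6*I)*(w - I) + (w - 7)*(w - 4*I)*(w - I) + (w - 6*I)*(w - 4*I)*(w - I))/((w - 7)^2*(w - 6*I)^2*(w - I)^2)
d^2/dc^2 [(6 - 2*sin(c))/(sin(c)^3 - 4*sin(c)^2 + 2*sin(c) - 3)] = 2*(4*sin(c)^7 - 39*sin(c)^6 + 134*sin(c)^5 - 97*sin(c)^4 - 301*sin(c)^3 + 426*sin(c)^2 - 27*sin(c) - 60)/(sin(c)^3 - 4*sin(c)^2 + 2*sin(c) - 3)^3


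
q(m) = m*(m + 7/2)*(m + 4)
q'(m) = m*(m + 7/2) + m*(m + 4) + (m + 7/2)*(m + 4)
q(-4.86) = -5.68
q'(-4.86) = 11.96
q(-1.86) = -6.53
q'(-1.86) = -3.52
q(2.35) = 87.30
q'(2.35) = 65.82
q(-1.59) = -7.32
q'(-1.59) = -2.27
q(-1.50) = -7.50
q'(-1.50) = -1.75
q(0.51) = 9.22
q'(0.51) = 22.43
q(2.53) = 99.62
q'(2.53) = 71.15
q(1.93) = 62.15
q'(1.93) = 54.12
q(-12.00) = -816.00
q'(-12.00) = 266.00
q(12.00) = 2976.00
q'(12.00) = 626.00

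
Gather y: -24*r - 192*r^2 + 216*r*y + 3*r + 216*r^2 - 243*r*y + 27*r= 24*r^2 - 27*r*y + 6*r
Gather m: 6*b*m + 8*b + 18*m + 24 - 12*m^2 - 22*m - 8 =8*b - 12*m^2 + m*(6*b - 4) + 16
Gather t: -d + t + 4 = -d + t + 4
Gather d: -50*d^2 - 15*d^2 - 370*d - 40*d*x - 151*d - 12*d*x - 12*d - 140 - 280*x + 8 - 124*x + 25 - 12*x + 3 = -65*d^2 + d*(-52*x - 533) - 416*x - 104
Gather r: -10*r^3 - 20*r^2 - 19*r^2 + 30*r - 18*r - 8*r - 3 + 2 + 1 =-10*r^3 - 39*r^2 + 4*r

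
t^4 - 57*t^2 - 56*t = t*(t - 8)*(t + 1)*(t + 7)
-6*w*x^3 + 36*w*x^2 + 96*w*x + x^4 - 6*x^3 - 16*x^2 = x*(-6*w + x)*(x - 8)*(x + 2)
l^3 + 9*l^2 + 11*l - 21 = (l - 1)*(l + 3)*(l + 7)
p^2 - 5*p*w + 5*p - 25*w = (p + 5)*(p - 5*w)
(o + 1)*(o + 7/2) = o^2 + 9*o/2 + 7/2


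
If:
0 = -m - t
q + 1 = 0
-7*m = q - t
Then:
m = 1/8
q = -1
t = -1/8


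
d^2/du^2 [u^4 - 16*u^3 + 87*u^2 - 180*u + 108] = 12*u^2 - 96*u + 174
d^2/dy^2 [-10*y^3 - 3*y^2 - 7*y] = -60*y - 6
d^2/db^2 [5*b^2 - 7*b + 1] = 10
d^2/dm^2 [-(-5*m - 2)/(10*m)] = 2/(5*m^3)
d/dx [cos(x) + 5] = -sin(x)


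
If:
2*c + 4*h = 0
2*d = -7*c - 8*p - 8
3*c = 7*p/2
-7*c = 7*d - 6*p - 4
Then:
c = -448/653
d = 492/653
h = 224/653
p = -384/653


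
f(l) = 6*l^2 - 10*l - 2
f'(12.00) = 134.00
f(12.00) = 742.00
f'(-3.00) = -46.00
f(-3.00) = 82.00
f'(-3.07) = -46.84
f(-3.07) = 85.25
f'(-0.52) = -16.24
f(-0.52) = 4.82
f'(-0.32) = -13.84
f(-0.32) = 1.81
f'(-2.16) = -35.92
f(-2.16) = 47.59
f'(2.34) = 18.08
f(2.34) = 7.45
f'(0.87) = 0.44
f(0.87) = -6.16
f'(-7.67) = -102.04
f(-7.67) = 427.67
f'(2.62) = 21.44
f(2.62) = 12.99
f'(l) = 12*l - 10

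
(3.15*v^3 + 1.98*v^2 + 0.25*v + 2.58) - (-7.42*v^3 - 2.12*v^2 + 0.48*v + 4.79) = 10.57*v^3 + 4.1*v^2 - 0.23*v - 2.21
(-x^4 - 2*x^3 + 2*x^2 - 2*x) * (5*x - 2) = -5*x^5 - 8*x^4 + 14*x^3 - 14*x^2 + 4*x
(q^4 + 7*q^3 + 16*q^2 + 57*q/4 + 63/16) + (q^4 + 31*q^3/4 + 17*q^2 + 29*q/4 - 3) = 2*q^4 + 59*q^3/4 + 33*q^2 + 43*q/2 + 15/16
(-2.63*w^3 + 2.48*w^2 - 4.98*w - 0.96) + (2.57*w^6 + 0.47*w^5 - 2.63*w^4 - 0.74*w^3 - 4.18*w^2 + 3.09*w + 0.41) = 2.57*w^6 + 0.47*w^5 - 2.63*w^4 - 3.37*w^3 - 1.7*w^2 - 1.89*w - 0.55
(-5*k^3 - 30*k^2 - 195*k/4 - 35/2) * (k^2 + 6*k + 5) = -5*k^5 - 60*k^4 - 1015*k^3/4 - 460*k^2 - 1395*k/4 - 175/2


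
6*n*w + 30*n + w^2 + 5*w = (6*n + w)*(w + 5)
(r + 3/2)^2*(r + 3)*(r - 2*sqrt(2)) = r^4 - 2*sqrt(2)*r^3 + 6*r^3 - 12*sqrt(2)*r^2 + 45*r^2/4 - 45*sqrt(2)*r/2 + 27*r/4 - 27*sqrt(2)/2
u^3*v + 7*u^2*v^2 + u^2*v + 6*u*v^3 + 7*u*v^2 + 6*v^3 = (u + v)*(u + 6*v)*(u*v + v)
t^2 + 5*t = t*(t + 5)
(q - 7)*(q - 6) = q^2 - 13*q + 42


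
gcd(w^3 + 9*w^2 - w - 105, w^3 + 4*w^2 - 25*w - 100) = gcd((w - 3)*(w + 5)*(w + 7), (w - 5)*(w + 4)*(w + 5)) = w + 5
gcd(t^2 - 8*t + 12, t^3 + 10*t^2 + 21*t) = 1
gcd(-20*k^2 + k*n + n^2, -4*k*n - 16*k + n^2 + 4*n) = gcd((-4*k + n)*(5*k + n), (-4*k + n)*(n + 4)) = 4*k - n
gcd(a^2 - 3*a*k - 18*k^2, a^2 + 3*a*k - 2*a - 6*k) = a + 3*k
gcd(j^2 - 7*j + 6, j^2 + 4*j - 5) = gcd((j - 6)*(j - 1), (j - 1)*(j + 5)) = j - 1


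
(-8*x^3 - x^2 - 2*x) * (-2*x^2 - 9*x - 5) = 16*x^5 + 74*x^4 + 53*x^3 + 23*x^2 + 10*x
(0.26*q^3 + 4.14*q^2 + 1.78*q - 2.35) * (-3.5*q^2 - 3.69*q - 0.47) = -0.91*q^5 - 15.4494*q^4 - 21.6288*q^3 - 0.289000000000001*q^2 + 7.8349*q + 1.1045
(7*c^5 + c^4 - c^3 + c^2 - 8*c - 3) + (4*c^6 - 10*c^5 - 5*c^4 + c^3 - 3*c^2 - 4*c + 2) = 4*c^6 - 3*c^5 - 4*c^4 - 2*c^2 - 12*c - 1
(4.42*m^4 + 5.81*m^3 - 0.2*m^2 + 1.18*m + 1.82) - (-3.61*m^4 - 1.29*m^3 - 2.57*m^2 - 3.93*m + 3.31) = 8.03*m^4 + 7.1*m^3 + 2.37*m^2 + 5.11*m - 1.49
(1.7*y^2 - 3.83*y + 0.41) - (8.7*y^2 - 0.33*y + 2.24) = -7.0*y^2 - 3.5*y - 1.83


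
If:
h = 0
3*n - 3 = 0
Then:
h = 0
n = 1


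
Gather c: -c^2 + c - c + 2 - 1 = 1 - c^2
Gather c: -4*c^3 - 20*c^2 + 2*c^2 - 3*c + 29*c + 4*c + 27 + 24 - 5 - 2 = -4*c^3 - 18*c^2 + 30*c + 44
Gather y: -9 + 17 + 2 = 10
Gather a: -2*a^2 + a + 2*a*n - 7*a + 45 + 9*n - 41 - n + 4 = -2*a^2 + a*(2*n - 6) + 8*n + 8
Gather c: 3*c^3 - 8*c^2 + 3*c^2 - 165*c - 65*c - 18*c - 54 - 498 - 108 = 3*c^3 - 5*c^2 - 248*c - 660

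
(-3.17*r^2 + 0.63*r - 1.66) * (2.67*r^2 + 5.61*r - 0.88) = -8.4639*r^4 - 16.1016*r^3 + 1.8917*r^2 - 9.867*r + 1.4608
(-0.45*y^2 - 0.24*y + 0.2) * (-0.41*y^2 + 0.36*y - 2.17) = 0.1845*y^4 - 0.0636*y^3 + 0.8081*y^2 + 0.5928*y - 0.434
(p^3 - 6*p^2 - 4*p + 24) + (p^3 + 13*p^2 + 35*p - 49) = 2*p^3 + 7*p^2 + 31*p - 25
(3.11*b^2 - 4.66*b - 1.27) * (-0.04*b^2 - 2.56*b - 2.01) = -0.1244*b^4 - 7.7752*b^3 + 5.7293*b^2 + 12.6178*b + 2.5527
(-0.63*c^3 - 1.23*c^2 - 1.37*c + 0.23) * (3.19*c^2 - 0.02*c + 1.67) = -2.0097*c^5 - 3.9111*c^4 - 5.3978*c^3 - 1.293*c^2 - 2.2925*c + 0.3841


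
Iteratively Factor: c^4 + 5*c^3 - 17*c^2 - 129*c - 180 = (c + 3)*(c^3 + 2*c^2 - 23*c - 60) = (c + 3)*(c + 4)*(c^2 - 2*c - 15) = (c - 5)*(c + 3)*(c + 4)*(c + 3)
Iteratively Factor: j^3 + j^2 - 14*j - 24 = (j + 3)*(j^2 - 2*j - 8) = (j - 4)*(j + 3)*(j + 2)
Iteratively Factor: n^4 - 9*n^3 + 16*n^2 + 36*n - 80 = (n - 5)*(n^3 - 4*n^2 - 4*n + 16) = (n - 5)*(n - 4)*(n^2 - 4) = (n - 5)*(n - 4)*(n - 2)*(n + 2)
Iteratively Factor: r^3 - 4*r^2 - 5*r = (r + 1)*(r^2 - 5*r) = r*(r + 1)*(r - 5)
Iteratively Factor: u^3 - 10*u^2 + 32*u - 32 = (u - 4)*(u^2 - 6*u + 8) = (u - 4)*(u - 2)*(u - 4)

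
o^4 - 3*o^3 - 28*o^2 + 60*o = o*(o - 6)*(o - 2)*(o + 5)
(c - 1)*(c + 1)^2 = c^3 + c^2 - c - 1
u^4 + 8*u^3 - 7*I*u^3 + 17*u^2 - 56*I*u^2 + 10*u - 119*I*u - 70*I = (u + 1)*(u + 2)*(u + 5)*(u - 7*I)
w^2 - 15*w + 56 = (w - 8)*(w - 7)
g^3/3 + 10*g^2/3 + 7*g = g*(g/3 + 1)*(g + 7)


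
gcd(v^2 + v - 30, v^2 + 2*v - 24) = v + 6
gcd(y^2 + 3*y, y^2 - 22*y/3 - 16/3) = 1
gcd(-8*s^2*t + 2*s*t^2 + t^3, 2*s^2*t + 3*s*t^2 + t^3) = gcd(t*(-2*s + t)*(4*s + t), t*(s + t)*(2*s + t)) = t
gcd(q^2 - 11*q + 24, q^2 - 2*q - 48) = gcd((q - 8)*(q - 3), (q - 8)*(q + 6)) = q - 8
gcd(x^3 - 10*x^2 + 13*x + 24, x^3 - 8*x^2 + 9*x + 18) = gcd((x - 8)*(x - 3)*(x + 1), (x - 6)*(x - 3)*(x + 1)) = x^2 - 2*x - 3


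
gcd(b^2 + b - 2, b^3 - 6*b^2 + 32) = b + 2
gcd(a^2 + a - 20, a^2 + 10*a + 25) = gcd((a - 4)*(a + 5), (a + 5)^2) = a + 5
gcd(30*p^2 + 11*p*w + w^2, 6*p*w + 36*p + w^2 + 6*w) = 6*p + w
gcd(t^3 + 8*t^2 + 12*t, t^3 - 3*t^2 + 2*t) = t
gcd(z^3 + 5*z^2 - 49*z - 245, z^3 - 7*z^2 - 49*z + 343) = z^2 - 49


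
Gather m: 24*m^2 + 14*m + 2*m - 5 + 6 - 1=24*m^2 + 16*m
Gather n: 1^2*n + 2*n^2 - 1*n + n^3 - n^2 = n^3 + n^2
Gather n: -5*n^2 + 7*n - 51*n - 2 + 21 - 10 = -5*n^2 - 44*n + 9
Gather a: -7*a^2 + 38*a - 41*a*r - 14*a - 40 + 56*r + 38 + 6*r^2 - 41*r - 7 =-7*a^2 + a*(24 - 41*r) + 6*r^2 + 15*r - 9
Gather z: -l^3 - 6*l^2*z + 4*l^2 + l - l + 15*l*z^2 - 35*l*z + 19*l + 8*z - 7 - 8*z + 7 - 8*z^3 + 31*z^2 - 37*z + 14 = -l^3 + 4*l^2 + 19*l - 8*z^3 + z^2*(15*l + 31) + z*(-6*l^2 - 35*l - 37) + 14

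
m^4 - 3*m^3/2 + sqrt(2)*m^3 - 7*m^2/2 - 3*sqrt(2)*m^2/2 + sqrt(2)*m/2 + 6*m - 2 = (m - 1)*(m - 1/2)*(m - sqrt(2))*(m + 2*sqrt(2))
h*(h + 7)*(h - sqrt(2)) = h^3 - sqrt(2)*h^2 + 7*h^2 - 7*sqrt(2)*h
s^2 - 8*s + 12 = (s - 6)*(s - 2)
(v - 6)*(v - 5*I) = v^2 - 6*v - 5*I*v + 30*I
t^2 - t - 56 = (t - 8)*(t + 7)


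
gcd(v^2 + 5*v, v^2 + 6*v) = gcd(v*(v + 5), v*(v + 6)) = v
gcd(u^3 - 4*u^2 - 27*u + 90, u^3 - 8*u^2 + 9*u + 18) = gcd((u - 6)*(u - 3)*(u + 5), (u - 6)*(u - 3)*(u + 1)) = u^2 - 9*u + 18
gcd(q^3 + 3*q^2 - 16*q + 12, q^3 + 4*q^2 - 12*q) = q^2 + 4*q - 12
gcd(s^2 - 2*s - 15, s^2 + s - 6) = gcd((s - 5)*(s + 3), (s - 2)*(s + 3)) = s + 3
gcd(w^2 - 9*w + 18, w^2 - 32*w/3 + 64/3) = 1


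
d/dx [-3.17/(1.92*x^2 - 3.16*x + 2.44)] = (12.1728*x - 10.0172)/(1.92*x^2 - 3.16*x + 2.44)^2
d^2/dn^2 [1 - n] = 0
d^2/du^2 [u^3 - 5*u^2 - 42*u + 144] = 6*u - 10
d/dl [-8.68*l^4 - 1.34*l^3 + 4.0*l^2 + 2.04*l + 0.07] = -34.72*l^3 - 4.02*l^2 + 8.0*l + 2.04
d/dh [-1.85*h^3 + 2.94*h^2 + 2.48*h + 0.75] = -5.55*h^2 + 5.88*h + 2.48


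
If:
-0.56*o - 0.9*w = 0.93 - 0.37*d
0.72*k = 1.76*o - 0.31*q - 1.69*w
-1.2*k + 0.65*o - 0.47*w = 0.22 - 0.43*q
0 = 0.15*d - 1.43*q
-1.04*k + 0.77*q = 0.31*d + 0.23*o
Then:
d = 1.28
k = -0.21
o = -0.34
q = 0.13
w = -0.29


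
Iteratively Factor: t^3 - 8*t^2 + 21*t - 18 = (t - 2)*(t^2 - 6*t + 9) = (t - 3)*(t - 2)*(t - 3)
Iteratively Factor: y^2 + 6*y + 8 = (y + 4)*(y + 2)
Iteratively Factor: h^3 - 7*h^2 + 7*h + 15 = (h - 3)*(h^2 - 4*h - 5) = (h - 3)*(h + 1)*(h - 5)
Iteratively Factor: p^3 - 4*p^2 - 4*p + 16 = (p - 2)*(p^2 - 2*p - 8) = (p - 2)*(p + 2)*(p - 4)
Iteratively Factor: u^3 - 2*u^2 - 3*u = (u + 1)*(u^2 - 3*u) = u*(u + 1)*(u - 3)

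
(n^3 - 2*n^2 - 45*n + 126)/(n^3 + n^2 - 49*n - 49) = (n^2 - 9*n + 18)/(n^2 - 6*n - 7)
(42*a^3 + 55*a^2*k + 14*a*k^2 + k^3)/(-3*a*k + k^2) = (-42*a^3 - 55*a^2*k - 14*a*k^2 - k^3)/(k*(3*a - k))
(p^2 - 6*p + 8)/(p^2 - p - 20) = (-p^2 + 6*p - 8)/(-p^2 + p + 20)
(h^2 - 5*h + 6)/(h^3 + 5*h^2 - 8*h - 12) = (h - 3)/(h^2 + 7*h + 6)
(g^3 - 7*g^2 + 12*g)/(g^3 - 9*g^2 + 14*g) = (g^2 - 7*g + 12)/(g^2 - 9*g + 14)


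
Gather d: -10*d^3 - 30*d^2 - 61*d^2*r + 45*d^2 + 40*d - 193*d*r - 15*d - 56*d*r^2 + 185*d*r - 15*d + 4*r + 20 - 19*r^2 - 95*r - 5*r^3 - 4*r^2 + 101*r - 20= -10*d^3 + d^2*(15 - 61*r) + d*(-56*r^2 - 8*r + 10) - 5*r^3 - 23*r^2 + 10*r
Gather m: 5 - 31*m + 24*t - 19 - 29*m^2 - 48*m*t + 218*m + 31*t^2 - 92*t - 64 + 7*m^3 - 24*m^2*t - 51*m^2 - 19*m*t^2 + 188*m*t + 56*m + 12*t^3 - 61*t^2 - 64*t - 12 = 7*m^3 + m^2*(-24*t - 80) + m*(-19*t^2 + 140*t + 243) + 12*t^3 - 30*t^2 - 132*t - 90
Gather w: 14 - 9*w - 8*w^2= -8*w^2 - 9*w + 14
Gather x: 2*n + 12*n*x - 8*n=12*n*x - 6*n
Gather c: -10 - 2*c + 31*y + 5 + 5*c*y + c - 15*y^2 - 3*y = c*(5*y - 1) - 15*y^2 + 28*y - 5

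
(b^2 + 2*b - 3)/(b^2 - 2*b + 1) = (b + 3)/(b - 1)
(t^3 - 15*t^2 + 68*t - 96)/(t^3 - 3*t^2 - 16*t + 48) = (t - 8)/(t + 4)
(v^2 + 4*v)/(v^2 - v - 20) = v/(v - 5)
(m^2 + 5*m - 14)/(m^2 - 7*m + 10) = (m + 7)/(m - 5)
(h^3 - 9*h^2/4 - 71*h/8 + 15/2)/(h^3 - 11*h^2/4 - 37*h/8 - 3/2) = (8*h^2 + 14*h - 15)/(8*h^2 + 10*h + 3)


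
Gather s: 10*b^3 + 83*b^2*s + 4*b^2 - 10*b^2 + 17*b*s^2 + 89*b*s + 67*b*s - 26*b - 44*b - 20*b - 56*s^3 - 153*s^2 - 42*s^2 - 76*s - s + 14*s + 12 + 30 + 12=10*b^3 - 6*b^2 - 90*b - 56*s^3 + s^2*(17*b - 195) + s*(83*b^2 + 156*b - 63) + 54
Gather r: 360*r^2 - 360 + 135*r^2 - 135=495*r^2 - 495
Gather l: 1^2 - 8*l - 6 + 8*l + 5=0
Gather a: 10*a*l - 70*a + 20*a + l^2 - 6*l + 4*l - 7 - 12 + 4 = a*(10*l - 50) + l^2 - 2*l - 15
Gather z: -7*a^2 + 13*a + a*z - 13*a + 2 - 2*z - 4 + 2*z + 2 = -7*a^2 + a*z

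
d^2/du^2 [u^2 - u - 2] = 2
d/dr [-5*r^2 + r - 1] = 1 - 10*r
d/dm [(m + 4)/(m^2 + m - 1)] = (m^2 + m - (m + 4)*(2*m + 1) - 1)/(m^2 + m - 1)^2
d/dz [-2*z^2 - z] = -4*z - 1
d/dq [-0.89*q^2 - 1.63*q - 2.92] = -1.78*q - 1.63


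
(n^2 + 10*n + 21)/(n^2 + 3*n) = (n + 7)/n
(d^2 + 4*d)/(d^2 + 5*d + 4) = d/(d + 1)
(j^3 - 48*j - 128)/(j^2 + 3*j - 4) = (j^2 - 4*j - 32)/(j - 1)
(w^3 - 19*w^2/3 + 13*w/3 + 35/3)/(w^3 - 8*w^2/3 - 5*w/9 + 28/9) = 3*(w - 5)/(3*w - 4)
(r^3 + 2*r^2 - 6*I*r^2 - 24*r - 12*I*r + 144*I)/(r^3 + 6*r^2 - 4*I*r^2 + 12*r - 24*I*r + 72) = (r - 4)/(r + 2*I)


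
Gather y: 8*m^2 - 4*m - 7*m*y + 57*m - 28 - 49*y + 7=8*m^2 + 53*m + y*(-7*m - 49) - 21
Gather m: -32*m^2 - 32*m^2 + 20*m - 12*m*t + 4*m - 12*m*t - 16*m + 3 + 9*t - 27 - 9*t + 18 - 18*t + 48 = -64*m^2 + m*(8 - 24*t) - 18*t + 42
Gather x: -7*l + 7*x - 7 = -7*l + 7*x - 7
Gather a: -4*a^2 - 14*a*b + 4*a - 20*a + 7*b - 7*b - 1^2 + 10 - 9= -4*a^2 + a*(-14*b - 16)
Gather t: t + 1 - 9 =t - 8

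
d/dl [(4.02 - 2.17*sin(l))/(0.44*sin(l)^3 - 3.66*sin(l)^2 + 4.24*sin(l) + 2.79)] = (1.9096*sin(l)^3 - 13.2486*sin(l)^2 + 29.4264*sin(l) - 23.0991)*cos(l)/(0.1936*sin(l)^6 - 3.2208*sin(l)^5 + 17.1268*sin(l)^4 - 28.5816*sin(l)^3 - 2.4452*sin(l)^2 + 23.6592*sin(l) + 7.7841)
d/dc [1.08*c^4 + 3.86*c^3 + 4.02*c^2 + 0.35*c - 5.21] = 4.32*c^3 + 11.58*c^2 + 8.04*c + 0.35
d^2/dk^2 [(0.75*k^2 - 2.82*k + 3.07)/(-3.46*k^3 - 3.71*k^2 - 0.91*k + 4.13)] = (-17.9574*k^6 + 202.559472*k^5 - 209.669772*k^4 - 715.641122*k^3 + 103.084548*k^2 - 66.152562*k - 103.551994)/(41.421736*k^9 + 133.243908*k^8 + 175.553826*k^7 - 27.175477*k^6 - 271.919277*k^5 - 239.342754*k^4 + 94.144435*k^3 + 179.583138*k^2 + 46.565337*k - 70.444997)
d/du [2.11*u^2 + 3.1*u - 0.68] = 4.22*u + 3.1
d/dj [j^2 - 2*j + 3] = 2*j - 2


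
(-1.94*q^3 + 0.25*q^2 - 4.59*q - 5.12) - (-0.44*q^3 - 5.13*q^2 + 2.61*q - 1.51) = -1.5*q^3 + 5.38*q^2 - 7.2*q - 3.61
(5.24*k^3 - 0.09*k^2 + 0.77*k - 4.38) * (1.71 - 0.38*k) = -1.9912*k^4 + 8.9946*k^3 - 0.4465*k^2 + 2.9811*k - 7.4898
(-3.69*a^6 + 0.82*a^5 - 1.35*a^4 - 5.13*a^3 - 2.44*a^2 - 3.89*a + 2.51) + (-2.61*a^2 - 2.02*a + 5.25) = -3.69*a^6 + 0.82*a^5 - 1.35*a^4 - 5.13*a^3 - 5.05*a^2 - 5.91*a + 7.76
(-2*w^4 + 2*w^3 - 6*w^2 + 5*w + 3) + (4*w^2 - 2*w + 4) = -2*w^4 + 2*w^3 - 2*w^2 + 3*w + 7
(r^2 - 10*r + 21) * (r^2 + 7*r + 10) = r^4 - 3*r^3 - 39*r^2 + 47*r + 210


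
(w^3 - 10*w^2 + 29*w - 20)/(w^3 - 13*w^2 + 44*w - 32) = (w - 5)/(w - 8)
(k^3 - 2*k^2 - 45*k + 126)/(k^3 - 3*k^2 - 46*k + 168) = (k - 3)/(k - 4)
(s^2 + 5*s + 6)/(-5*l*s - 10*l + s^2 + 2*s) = (s + 3)/(-5*l + s)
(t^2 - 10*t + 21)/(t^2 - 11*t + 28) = (t - 3)/(t - 4)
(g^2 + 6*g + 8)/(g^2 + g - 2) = (g + 4)/(g - 1)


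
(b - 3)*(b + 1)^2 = b^3 - b^2 - 5*b - 3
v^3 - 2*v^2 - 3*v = v*(v - 3)*(v + 1)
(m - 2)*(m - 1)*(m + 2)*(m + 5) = m^4 + 4*m^3 - 9*m^2 - 16*m + 20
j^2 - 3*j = j*(j - 3)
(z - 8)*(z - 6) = z^2 - 14*z + 48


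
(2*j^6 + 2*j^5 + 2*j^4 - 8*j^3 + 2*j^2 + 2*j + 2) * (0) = 0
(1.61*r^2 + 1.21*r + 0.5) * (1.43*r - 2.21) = 2.3023*r^3 - 1.8278*r^2 - 1.9591*r - 1.105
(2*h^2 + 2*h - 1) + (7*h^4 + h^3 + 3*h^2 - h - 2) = 7*h^4 + h^3 + 5*h^2 + h - 3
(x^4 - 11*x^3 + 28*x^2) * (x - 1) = x^5 - 12*x^4 + 39*x^3 - 28*x^2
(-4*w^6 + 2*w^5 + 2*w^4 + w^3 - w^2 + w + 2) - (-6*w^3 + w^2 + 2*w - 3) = -4*w^6 + 2*w^5 + 2*w^4 + 7*w^3 - 2*w^2 - w + 5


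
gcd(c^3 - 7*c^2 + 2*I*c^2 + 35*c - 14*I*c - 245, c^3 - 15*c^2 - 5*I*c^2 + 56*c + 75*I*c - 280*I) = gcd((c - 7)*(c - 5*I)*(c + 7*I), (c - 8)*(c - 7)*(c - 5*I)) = c^2 + c*(-7 - 5*I) + 35*I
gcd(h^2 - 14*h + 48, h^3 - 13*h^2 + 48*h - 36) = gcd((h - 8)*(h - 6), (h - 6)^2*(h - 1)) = h - 6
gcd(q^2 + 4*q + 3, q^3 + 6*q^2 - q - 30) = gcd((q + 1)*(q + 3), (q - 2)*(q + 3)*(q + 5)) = q + 3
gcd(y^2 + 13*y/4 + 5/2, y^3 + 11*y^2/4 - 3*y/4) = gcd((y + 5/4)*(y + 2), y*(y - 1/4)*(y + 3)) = 1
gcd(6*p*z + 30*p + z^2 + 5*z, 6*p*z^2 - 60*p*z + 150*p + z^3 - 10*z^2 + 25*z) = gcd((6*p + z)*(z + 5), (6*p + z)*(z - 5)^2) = 6*p + z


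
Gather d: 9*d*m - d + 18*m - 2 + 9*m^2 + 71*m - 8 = d*(9*m - 1) + 9*m^2 + 89*m - 10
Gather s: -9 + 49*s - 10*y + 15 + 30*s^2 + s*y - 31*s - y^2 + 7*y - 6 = 30*s^2 + s*(y + 18) - y^2 - 3*y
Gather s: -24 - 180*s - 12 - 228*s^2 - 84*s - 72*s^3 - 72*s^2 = -72*s^3 - 300*s^2 - 264*s - 36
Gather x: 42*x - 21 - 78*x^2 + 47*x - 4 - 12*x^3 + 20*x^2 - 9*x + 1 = -12*x^3 - 58*x^2 + 80*x - 24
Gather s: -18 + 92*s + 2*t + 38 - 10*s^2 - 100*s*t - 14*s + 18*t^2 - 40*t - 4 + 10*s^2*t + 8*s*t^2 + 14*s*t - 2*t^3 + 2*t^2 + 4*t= s^2*(10*t - 10) + s*(8*t^2 - 86*t + 78) - 2*t^3 + 20*t^2 - 34*t + 16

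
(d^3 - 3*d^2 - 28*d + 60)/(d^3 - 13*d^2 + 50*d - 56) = (d^2 - d - 30)/(d^2 - 11*d + 28)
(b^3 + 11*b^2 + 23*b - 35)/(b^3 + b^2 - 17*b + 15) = (b + 7)/(b - 3)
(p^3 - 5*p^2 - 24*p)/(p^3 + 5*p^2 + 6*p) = (p - 8)/(p + 2)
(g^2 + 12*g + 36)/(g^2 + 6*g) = (g + 6)/g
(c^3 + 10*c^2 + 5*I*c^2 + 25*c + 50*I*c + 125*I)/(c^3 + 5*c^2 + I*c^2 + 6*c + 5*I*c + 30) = (c^2 + 5*c*(1 + I) + 25*I)/(c^2 + I*c + 6)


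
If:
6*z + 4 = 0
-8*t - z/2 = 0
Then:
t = 1/24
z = -2/3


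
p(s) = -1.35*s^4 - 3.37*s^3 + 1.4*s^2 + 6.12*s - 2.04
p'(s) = -5.4*s^3 - 10.11*s^2 + 2.8*s + 6.12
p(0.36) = 0.16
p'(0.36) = 5.57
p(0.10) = -1.42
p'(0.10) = 6.29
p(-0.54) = -4.52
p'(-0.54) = 2.51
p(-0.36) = -3.93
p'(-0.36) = 4.05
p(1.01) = 0.69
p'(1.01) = -6.93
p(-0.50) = -4.41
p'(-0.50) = 2.87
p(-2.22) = -4.65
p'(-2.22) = 9.16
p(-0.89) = -4.85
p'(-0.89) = -0.57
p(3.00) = -171.42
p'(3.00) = -222.27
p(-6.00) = -1010.04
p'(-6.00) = 791.76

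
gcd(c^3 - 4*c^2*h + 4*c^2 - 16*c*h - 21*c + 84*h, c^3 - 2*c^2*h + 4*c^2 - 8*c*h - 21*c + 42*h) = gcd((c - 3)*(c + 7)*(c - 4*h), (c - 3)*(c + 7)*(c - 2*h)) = c^2 + 4*c - 21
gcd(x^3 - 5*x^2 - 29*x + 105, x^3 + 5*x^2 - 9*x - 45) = x^2 + 2*x - 15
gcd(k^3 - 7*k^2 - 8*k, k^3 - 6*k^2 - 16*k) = k^2 - 8*k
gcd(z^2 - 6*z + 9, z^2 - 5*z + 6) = z - 3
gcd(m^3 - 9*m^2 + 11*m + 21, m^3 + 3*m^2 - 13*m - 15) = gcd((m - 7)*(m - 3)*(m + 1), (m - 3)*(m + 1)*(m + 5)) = m^2 - 2*m - 3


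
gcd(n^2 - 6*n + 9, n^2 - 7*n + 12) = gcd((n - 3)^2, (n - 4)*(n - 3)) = n - 3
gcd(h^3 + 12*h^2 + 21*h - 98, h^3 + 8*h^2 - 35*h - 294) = h^2 + 14*h + 49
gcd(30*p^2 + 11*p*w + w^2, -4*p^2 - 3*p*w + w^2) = 1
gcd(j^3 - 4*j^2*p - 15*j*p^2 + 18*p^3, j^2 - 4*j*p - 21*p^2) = j + 3*p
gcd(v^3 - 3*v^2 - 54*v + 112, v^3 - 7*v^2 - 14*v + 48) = v^2 - 10*v + 16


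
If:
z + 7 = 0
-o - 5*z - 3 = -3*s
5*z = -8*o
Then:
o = 35/8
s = -221/24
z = -7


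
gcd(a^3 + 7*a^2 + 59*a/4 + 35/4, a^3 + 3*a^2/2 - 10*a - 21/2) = a^2 + 9*a/2 + 7/2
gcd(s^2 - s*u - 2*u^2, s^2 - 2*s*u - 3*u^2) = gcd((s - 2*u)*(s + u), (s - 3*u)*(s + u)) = s + u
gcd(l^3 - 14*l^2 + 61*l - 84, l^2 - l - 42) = l - 7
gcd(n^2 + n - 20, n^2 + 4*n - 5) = n + 5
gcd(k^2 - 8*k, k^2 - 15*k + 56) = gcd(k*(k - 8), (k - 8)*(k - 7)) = k - 8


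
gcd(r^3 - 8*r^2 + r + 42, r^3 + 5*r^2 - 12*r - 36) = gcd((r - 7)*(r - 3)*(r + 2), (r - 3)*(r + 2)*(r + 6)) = r^2 - r - 6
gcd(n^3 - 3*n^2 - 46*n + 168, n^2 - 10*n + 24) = n^2 - 10*n + 24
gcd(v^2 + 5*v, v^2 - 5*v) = v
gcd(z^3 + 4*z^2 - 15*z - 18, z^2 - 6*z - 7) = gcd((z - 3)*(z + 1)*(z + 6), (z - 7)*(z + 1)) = z + 1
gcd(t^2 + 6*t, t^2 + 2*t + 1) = 1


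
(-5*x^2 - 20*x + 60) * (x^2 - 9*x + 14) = -5*x^4 + 25*x^3 + 170*x^2 - 820*x + 840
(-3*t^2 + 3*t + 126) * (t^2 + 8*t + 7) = -3*t^4 - 21*t^3 + 129*t^2 + 1029*t + 882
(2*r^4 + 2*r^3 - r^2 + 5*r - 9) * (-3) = -6*r^4 - 6*r^3 + 3*r^2 - 15*r + 27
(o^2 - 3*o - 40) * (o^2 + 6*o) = o^4 + 3*o^3 - 58*o^2 - 240*o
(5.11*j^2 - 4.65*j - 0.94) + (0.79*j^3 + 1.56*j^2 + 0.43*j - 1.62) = 0.79*j^3 + 6.67*j^2 - 4.22*j - 2.56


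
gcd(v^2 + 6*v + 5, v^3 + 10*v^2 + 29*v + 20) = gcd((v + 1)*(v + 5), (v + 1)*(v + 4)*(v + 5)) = v^2 + 6*v + 5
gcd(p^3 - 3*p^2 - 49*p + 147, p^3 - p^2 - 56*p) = p + 7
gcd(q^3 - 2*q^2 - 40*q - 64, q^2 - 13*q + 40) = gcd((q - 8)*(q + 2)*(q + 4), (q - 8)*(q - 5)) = q - 8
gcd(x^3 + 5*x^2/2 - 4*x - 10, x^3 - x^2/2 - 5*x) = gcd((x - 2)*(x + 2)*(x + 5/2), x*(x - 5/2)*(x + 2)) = x + 2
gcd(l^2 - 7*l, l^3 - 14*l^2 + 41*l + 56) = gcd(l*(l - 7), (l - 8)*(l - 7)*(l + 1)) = l - 7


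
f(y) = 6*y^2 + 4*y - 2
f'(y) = 12*y + 4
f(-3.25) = 48.38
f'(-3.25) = -35.00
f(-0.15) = -2.46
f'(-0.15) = 2.20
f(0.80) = 5.04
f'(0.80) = 13.60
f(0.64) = 3.02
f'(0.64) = 11.68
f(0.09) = -1.59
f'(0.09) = 5.08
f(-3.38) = 53.03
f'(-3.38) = -36.56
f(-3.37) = 52.66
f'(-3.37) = -36.44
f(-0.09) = -2.31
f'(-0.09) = 2.92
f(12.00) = 910.00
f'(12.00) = 148.00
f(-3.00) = 40.00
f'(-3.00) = -32.00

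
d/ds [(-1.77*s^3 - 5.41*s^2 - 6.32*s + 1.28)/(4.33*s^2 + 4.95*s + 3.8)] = (-7.6641*s^4 - 17.523*s^3 - 19.5919*s^2 - 52.2008*s - 30.352)/(18.7489*s^4 + 42.867*s^3 + 57.4105*s^2 + 37.62*s + 14.44)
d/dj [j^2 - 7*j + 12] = 2*j - 7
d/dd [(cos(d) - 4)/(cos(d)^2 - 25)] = (cos(d)^2 - 8*cos(d) + 25)*sin(d)/(cos(d)^2 - 25)^2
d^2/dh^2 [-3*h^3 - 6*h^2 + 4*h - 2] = -18*h - 12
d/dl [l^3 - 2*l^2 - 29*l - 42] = 3*l^2 - 4*l - 29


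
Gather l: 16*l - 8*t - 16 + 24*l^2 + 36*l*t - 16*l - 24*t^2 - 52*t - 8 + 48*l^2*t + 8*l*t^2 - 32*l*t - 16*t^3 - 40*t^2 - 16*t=l^2*(48*t + 24) + l*(8*t^2 + 4*t) - 16*t^3 - 64*t^2 - 76*t - 24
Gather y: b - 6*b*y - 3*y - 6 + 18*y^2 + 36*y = b + 18*y^2 + y*(33 - 6*b) - 6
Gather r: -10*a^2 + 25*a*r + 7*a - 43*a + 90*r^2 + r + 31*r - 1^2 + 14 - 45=-10*a^2 - 36*a + 90*r^2 + r*(25*a + 32) - 32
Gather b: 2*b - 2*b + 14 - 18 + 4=0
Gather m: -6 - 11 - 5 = -22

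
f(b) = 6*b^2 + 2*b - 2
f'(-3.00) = -34.00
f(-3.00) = 46.00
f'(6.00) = 74.00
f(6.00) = 226.00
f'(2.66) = 33.92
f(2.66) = 45.77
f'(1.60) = 21.20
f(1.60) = 16.56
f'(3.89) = 48.68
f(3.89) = 96.57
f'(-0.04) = 1.52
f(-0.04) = -2.07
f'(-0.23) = -0.76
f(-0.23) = -2.14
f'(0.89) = 12.68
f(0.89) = 4.53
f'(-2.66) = -29.92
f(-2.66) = 35.13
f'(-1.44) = -15.28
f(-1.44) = 7.56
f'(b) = 12*b + 2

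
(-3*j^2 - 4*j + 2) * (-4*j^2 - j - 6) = 12*j^4 + 19*j^3 + 14*j^2 + 22*j - 12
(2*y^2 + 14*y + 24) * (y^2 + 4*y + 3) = 2*y^4 + 22*y^3 + 86*y^2 + 138*y + 72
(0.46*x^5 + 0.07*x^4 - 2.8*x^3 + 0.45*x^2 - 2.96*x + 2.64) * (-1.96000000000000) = -0.9016*x^5 - 0.1372*x^4 + 5.488*x^3 - 0.882*x^2 + 5.8016*x - 5.1744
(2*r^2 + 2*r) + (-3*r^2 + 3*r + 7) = -r^2 + 5*r + 7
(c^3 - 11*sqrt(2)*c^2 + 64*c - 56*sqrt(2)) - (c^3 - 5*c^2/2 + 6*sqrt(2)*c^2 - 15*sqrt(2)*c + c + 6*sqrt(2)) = -17*sqrt(2)*c^2 + 5*c^2/2 + 15*sqrt(2)*c + 63*c - 62*sqrt(2)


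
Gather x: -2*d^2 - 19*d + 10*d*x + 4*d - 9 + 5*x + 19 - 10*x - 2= -2*d^2 - 15*d + x*(10*d - 5) + 8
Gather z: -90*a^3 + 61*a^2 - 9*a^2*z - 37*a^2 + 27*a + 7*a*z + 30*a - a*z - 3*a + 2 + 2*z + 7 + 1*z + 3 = -90*a^3 + 24*a^2 + 54*a + z*(-9*a^2 + 6*a + 3) + 12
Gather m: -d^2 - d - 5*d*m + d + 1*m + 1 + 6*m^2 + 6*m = -d^2 + 6*m^2 + m*(7 - 5*d) + 1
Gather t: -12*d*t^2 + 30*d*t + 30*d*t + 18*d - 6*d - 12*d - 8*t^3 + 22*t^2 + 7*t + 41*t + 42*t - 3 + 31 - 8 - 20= -8*t^3 + t^2*(22 - 12*d) + t*(60*d + 90)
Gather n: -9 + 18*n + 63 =18*n + 54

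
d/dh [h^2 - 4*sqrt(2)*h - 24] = 2*h - 4*sqrt(2)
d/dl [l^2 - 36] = 2*l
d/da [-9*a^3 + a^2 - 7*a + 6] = -27*a^2 + 2*a - 7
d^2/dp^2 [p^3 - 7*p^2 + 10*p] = 6*p - 14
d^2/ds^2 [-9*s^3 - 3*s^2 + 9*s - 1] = -54*s - 6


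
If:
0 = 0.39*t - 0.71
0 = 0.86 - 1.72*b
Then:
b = 0.50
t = 1.82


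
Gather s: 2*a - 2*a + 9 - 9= 0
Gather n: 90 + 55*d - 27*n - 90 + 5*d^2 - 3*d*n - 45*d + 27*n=5*d^2 - 3*d*n + 10*d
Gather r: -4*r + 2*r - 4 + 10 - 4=2 - 2*r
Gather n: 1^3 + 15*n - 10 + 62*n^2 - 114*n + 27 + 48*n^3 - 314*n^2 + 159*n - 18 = 48*n^3 - 252*n^2 + 60*n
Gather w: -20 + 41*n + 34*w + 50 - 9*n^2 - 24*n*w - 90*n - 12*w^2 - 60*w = -9*n^2 - 49*n - 12*w^2 + w*(-24*n - 26) + 30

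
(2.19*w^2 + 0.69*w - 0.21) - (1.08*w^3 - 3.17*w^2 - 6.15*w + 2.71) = -1.08*w^3 + 5.36*w^2 + 6.84*w - 2.92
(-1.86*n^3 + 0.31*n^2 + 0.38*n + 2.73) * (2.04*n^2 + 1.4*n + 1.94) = -3.7944*n^5 - 1.9716*n^4 - 2.3992*n^3 + 6.7026*n^2 + 4.5592*n + 5.2962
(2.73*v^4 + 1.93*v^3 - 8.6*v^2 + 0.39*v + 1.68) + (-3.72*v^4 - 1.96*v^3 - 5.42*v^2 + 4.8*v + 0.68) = -0.99*v^4 - 0.03*v^3 - 14.02*v^2 + 5.19*v + 2.36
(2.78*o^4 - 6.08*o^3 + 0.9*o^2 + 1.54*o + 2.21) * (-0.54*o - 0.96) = -1.5012*o^5 + 0.614400000000001*o^4 + 5.3508*o^3 - 1.6956*o^2 - 2.6718*o - 2.1216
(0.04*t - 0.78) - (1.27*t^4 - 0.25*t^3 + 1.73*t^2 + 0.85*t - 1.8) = -1.27*t^4 + 0.25*t^3 - 1.73*t^2 - 0.81*t + 1.02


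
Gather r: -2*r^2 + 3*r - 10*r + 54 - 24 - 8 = -2*r^2 - 7*r + 22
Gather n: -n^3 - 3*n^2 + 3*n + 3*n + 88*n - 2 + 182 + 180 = -n^3 - 3*n^2 + 94*n + 360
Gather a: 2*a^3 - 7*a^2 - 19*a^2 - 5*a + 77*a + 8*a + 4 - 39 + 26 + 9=2*a^3 - 26*a^2 + 80*a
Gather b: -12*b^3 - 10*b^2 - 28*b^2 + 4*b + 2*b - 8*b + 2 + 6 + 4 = -12*b^3 - 38*b^2 - 2*b + 12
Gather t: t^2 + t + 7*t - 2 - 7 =t^2 + 8*t - 9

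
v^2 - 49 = (v - 7)*(v + 7)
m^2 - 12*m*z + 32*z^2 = (m - 8*z)*(m - 4*z)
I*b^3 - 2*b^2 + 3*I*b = b*(b + 3*I)*(I*b + 1)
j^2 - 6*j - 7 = (j - 7)*(j + 1)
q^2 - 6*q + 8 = (q - 4)*(q - 2)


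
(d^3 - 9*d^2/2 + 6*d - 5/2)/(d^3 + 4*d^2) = (2*d^3 - 9*d^2 + 12*d - 5)/(2*d^2*(d + 4))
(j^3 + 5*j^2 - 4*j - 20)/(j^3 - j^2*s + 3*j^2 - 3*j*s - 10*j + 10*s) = (-j - 2)/(-j + s)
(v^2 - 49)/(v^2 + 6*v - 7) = (v - 7)/(v - 1)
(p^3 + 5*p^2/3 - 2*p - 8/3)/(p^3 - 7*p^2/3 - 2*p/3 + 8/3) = (p + 2)/(p - 2)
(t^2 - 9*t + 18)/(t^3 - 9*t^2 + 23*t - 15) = (t - 6)/(t^2 - 6*t + 5)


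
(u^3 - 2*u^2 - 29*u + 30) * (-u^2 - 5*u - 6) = -u^5 - 3*u^4 + 33*u^3 + 127*u^2 + 24*u - 180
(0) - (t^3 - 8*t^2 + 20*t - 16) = -t^3 + 8*t^2 - 20*t + 16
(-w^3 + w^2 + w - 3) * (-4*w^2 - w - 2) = 4*w^5 - 3*w^4 - 3*w^3 + 9*w^2 + w + 6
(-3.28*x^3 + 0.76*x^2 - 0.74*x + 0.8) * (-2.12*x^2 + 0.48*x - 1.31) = 6.9536*x^5 - 3.1856*x^4 + 6.2304*x^3 - 3.0468*x^2 + 1.3534*x - 1.048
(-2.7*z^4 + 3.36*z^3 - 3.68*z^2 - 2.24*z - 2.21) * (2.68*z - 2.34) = -7.236*z^5 + 15.3228*z^4 - 17.7248*z^3 + 2.608*z^2 - 0.6812*z + 5.1714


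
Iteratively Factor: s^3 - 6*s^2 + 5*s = (s - 1)*(s^2 - 5*s) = s*(s - 1)*(s - 5)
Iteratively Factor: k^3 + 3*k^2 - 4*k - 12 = (k + 3)*(k^2 - 4) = (k + 2)*(k + 3)*(k - 2)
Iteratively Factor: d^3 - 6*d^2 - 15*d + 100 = (d - 5)*(d^2 - d - 20) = (d - 5)^2*(d + 4)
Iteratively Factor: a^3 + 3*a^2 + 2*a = (a + 1)*(a^2 + 2*a) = a*(a + 1)*(a + 2)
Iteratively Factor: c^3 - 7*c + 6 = (c - 1)*(c^2 + c - 6) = (c - 2)*(c - 1)*(c + 3)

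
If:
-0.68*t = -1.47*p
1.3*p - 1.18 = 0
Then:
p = 0.91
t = 1.96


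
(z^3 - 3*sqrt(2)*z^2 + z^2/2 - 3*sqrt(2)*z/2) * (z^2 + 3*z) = z^5 - 3*sqrt(2)*z^4 + 7*z^4/2 - 21*sqrt(2)*z^3/2 + 3*z^3/2 - 9*sqrt(2)*z^2/2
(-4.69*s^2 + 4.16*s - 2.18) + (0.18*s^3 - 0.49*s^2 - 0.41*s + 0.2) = 0.18*s^3 - 5.18*s^2 + 3.75*s - 1.98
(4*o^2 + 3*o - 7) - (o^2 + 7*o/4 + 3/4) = 3*o^2 + 5*o/4 - 31/4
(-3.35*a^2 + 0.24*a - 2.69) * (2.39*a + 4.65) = -8.0065*a^3 - 15.0039*a^2 - 5.3131*a - 12.5085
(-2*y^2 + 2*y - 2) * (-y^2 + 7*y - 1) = 2*y^4 - 16*y^3 + 18*y^2 - 16*y + 2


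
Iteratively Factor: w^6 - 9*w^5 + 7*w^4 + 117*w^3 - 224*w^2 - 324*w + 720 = (w - 3)*(w^5 - 6*w^4 - 11*w^3 + 84*w^2 + 28*w - 240) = (w - 3)*(w + 2)*(w^4 - 8*w^3 + 5*w^2 + 74*w - 120) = (w - 3)*(w - 2)*(w + 2)*(w^3 - 6*w^2 - 7*w + 60) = (w - 3)*(w - 2)*(w + 2)*(w + 3)*(w^2 - 9*w + 20) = (w - 4)*(w - 3)*(w - 2)*(w + 2)*(w + 3)*(w - 5)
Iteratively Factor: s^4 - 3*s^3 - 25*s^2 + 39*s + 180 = (s - 5)*(s^3 + 2*s^2 - 15*s - 36) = (s - 5)*(s + 3)*(s^2 - s - 12) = (s - 5)*(s + 3)^2*(s - 4)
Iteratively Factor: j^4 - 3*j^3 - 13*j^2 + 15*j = (j + 3)*(j^3 - 6*j^2 + 5*j) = (j - 1)*(j + 3)*(j^2 - 5*j) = (j - 5)*(j - 1)*(j + 3)*(j)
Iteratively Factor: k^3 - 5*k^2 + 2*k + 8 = (k + 1)*(k^2 - 6*k + 8) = (k - 4)*(k + 1)*(k - 2)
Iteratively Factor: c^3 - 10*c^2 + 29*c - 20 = (c - 1)*(c^2 - 9*c + 20) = (c - 5)*(c - 1)*(c - 4)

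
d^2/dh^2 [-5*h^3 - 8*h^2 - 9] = -30*h - 16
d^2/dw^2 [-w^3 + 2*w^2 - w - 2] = 4 - 6*w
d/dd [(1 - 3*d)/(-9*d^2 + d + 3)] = (27*d^2 - 3*d - (3*d - 1)*(18*d - 1) - 9)/(-9*d^2 + d + 3)^2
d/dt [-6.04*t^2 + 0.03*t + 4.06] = 0.03 - 12.08*t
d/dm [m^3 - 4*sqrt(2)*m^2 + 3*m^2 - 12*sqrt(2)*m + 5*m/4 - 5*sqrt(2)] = 3*m^2 - 8*sqrt(2)*m + 6*m - 12*sqrt(2) + 5/4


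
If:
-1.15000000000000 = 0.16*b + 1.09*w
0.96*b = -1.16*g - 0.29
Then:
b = -6.8125*w - 7.1875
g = 5.63793103448276*w + 5.69827586206897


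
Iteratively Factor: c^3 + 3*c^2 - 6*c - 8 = (c + 1)*(c^2 + 2*c - 8) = (c - 2)*(c + 1)*(c + 4)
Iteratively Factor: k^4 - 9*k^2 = (k + 3)*(k^3 - 3*k^2) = k*(k + 3)*(k^2 - 3*k) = k*(k - 3)*(k + 3)*(k)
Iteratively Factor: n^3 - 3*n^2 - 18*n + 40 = (n - 2)*(n^2 - n - 20) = (n - 5)*(n - 2)*(n + 4)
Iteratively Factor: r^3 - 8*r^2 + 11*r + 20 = (r - 4)*(r^2 - 4*r - 5) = (r - 4)*(r + 1)*(r - 5)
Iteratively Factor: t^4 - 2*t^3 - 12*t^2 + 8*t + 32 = (t + 2)*(t^3 - 4*t^2 - 4*t + 16) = (t - 2)*(t + 2)*(t^2 - 2*t - 8) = (t - 2)*(t + 2)^2*(t - 4)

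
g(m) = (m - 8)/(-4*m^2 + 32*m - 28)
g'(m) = (m - 8)*(8*m - 32)/(-4*m^2 + 32*m - 28)^2 + 1/(-4*m^2 + 32*m - 28) = (-m^2 + 8*m + 2*(m - 8)*(m - 4) - 7)/(4*(m^2 - 8*m + 7)^2)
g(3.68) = -0.12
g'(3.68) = 0.04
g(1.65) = -0.46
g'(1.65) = 0.69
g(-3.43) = 0.06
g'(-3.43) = 0.01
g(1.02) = -14.59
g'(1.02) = 729.17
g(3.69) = -0.12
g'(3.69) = 0.04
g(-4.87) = 0.05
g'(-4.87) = 0.01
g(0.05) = 0.30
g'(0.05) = 0.32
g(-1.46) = 0.11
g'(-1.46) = 0.05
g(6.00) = -0.10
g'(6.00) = -0.03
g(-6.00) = 0.04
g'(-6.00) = 0.01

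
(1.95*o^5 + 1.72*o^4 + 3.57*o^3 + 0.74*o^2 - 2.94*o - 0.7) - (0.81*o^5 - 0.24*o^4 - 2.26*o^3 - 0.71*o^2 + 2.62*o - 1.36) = 1.14*o^5 + 1.96*o^4 + 5.83*o^3 + 1.45*o^2 - 5.56*o + 0.66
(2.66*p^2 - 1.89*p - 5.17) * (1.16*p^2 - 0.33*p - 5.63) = 3.0856*p^4 - 3.0702*p^3 - 20.3493*p^2 + 12.3468*p + 29.1071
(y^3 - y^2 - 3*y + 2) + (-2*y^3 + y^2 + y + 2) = -y^3 - 2*y + 4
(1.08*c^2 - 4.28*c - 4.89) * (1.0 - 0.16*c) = -0.1728*c^3 + 1.7648*c^2 - 3.4976*c - 4.89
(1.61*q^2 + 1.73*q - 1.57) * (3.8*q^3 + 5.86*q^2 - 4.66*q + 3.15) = 6.118*q^5 + 16.0086*q^4 - 3.3308*q^3 - 12.1905*q^2 + 12.7657*q - 4.9455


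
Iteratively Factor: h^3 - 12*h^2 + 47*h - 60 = (h - 3)*(h^2 - 9*h + 20) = (h - 4)*(h - 3)*(h - 5)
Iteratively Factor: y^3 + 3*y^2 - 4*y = (y - 1)*(y^2 + 4*y) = y*(y - 1)*(y + 4)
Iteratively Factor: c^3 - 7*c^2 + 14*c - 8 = (c - 1)*(c^2 - 6*c + 8) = (c - 2)*(c - 1)*(c - 4)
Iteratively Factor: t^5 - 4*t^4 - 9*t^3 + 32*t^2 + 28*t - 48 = (t + 2)*(t^4 - 6*t^3 + 3*t^2 + 26*t - 24) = (t - 4)*(t + 2)*(t^3 - 2*t^2 - 5*t + 6) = (t - 4)*(t + 2)^2*(t^2 - 4*t + 3) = (t - 4)*(t - 1)*(t + 2)^2*(t - 3)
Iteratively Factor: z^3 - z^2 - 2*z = (z)*(z^2 - z - 2) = z*(z - 2)*(z + 1)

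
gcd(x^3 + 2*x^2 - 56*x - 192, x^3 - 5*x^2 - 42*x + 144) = x^2 - 2*x - 48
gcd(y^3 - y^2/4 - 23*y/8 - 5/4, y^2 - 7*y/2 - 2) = y + 1/2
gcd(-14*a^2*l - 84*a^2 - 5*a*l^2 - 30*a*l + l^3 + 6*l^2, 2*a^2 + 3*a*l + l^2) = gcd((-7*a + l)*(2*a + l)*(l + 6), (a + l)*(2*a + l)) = 2*a + l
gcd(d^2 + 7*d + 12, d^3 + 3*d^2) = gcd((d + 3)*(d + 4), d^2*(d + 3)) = d + 3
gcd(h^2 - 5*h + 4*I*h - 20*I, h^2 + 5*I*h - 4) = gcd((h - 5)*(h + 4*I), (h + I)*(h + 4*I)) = h + 4*I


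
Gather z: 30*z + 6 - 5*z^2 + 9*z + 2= -5*z^2 + 39*z + 8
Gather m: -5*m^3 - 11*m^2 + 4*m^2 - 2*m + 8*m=-5*m^3 - 7*m^2 + 6*m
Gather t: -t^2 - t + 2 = -t^2 - t + 2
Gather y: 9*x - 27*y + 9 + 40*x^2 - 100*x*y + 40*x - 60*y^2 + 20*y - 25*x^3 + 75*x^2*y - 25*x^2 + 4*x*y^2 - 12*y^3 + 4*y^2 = -25*x^3 + 15*x^2 + 49*x - 12*y^3 + y^2*(4*x - 56) + y*(75*x^2 - 100*x - 7) + 9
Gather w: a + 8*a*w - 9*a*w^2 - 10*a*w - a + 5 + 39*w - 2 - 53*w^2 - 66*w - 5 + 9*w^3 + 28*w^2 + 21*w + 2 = 9*w^3 + w^2*(-9*a - 25) + w*(-2*a - 6)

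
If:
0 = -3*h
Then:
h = 0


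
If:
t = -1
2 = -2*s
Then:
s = -1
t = -1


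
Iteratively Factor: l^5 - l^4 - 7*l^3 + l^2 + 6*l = (l - 1)*(l^4 - 7*l^2 - 6*l) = (l - 3)*(l - 1)*(l^3 + 3*l^2 + 2*l) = (l - 3)*(l - 1)*(l + 2)*(l^2 + l) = l*(l - 3)*(l - 1)*(l + 2)*(l + 1)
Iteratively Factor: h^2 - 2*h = (h)*(h - 2)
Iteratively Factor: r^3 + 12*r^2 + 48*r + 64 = (r + 4)*(r^2 + 8*r + 16) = (r + 4)^2*(r + 4)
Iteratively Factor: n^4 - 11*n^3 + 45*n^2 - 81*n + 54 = (n - 3)*(n^3 - 8*n^2 + 21*n - 18) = (n - 3)^2*(n^2 - 5*n + 6) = (n - 3)^3*(n - 2)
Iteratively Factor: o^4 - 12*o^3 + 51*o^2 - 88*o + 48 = (o - 3)*(o^3 - 9*o^2 + 24*o - 16) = (o - 4)*(o - 3)*(o^2 - 5*o + 4) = (o - 4)^2*(o - 3)*(o - 1)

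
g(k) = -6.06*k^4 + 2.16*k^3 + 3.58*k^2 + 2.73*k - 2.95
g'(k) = -24.24*k^3 + 6.48*k^2 + 7.16*k + 2.73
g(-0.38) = -3.72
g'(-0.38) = 2.28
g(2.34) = -130.98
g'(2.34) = -255.62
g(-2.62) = -309.92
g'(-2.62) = 464.40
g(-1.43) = -31.19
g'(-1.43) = 76.62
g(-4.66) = -3014.21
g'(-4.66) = 2563.04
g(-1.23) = -18.78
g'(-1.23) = 48.83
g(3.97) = -1305.88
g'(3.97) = -1383.43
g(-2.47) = -245.96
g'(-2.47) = 389.86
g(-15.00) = -313315.90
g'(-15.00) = 83163.33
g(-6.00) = -8210.77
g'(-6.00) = 5428.89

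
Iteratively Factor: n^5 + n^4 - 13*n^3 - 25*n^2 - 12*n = (n - 4)*(n^4 + 5*n^3 + 7*n^2 + 3*n) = (n - 4)*(n + 1)*(n^3 + 4*n^2 + 3*n) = n*(n - 4)*(n + 1)*(n^2 + 4*n + 3) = n*(n - 4)*(n + 1)*(n + 3)*(n + 1)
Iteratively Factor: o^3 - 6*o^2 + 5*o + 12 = (o + 1)*(o^2 - 7*o + 12) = (o - 3)*(o + 1)*(o - 4)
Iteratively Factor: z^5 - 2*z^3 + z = (z - 1)*(z^4 + z^3 - z^2 - z) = (z - 1)^2*(z^3 + 2*z^2 + z) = z*(z - 1)^2*(z^2 + 2*z + 1) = z*(z - 1)^2*(z + 1)*(z + 1)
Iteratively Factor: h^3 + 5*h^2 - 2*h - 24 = (h - 2)*(h^2 + 7*h + 12) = (h - 2)*(h + 3)*(h + 4)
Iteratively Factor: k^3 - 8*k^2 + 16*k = (k - 4)*(k^2 - 4*k) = k*(k - 4)*(k - 4)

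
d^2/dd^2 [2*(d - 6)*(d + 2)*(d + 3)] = 12*d - 4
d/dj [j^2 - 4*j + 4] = 2*j - 4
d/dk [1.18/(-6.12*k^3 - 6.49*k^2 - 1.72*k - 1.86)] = (21.6648*k^2 + 15.3164*k + 2.0296)/(6.12*k^3 + 6.49*k^2 + 1.72*k + 1.86)^2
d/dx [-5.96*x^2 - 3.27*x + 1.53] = -11.92*x - 3.27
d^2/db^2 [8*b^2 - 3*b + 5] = 16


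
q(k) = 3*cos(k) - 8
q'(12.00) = 1.61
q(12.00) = -5.47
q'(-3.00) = 0.42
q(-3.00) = -10.97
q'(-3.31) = -0.50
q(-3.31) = -10.96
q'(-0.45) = 1.30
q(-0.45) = -5.30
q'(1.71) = -2.97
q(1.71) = -8.42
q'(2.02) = -2.70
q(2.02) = -9.30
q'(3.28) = 0.41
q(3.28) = -10.97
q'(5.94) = 1.01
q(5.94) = -5.17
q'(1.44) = -2.97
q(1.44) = -7.61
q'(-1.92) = 2.82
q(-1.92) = -9.03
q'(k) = -3*sin(k)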